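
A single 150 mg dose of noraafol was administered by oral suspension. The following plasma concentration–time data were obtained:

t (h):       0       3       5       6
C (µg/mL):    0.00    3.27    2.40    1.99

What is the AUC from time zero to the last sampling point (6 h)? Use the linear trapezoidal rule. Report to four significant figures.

Trapezoidal AUC_0→6:
  [0→3]: (0.00+3.27)/2 × 3 = 4.905
  [3→5]: (3.27+2.40)/2 × 2 = 5.67
  [5→6]: (2.40+1.99)/2 × 1 = 2.195
  Sum = 12.77 µg/mL·h

AUC = 12.77 µg/mL·h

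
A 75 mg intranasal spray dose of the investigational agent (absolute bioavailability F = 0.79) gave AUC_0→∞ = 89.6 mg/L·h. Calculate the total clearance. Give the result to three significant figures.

CL = 0.661 L/h

CL = F × Dose / AUC_0→∞
   = 0.79 × 75 / 89.6 = 0.661272 L/h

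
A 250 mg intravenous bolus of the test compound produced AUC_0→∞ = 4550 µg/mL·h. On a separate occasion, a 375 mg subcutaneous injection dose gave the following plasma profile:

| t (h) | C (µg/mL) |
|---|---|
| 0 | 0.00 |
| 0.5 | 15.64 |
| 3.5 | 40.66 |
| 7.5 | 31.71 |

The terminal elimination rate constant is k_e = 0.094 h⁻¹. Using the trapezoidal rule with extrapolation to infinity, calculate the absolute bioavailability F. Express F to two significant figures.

Trapezoidal AUC_0→7.5 (subcutaneous injection):
  [0→0.5]: (0.00+15.64)/2 × 0.5 = 3.91
  [0.5→3.5]: (15.64+40.66)/2 × 3 = 84.45
  [3.5→7.5]: (40.66+31.71)/2 × 4 = 144.74
  Sum = 233.1 µg/mL·h
Tail: C_last/k_e = 31.71/0.094 = 337.340
AUC_0→∞ (subcutaneous injection) = 233.1 + 337.340 = 570.44 µg/mL·h
F = (AUC_ev/D_ev)/(AUC_iv/D_iv) = (570.44/375)/(4550/250) = 1.52117/18.2 = 0.0836

F = 0.084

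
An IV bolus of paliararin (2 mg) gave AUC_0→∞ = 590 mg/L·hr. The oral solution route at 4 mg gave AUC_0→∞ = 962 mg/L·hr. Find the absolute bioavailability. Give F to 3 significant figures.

F = (AUC_ev / D_ev) / (AUC_iv / D_iv)
  = (962/4) / (590/2)
  = 240.5 / 295 = 0.8153

F = 0.815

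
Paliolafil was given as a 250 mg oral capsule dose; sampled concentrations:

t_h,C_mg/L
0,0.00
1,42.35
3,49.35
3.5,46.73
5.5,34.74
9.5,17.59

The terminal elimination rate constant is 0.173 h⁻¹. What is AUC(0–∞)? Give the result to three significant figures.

AUC = 425 mg/L·h

Trapezoidal AUC_0→9.5:
  [0→1]: (0.00+42.35)/2 × 1 = 21.175
  [1→3]: (42.35+49.35)/2 × 2 = 91.7
  [3→3.5]: (49.35+46.73)/2 × 0.5 = 24.02
  [3.5→5.5]: (46.73+34.74)/2 × 2 = 81.47
  [5.5→9.5]: (34.74+17.59)/2 × 4 = 104.66
  Sum = 323.025 mg/L·h
Extrapolated tail: C_last / k_e = 17.59 / 0.173 = 101.676
AUC_0→∞ = 323.025 + 101.676 = 424.701 mg/L·h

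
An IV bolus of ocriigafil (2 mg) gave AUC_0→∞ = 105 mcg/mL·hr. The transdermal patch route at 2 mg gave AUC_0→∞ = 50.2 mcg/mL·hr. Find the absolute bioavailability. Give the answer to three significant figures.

F = 0.478

F = (AUC_ev / D_ev) / (AUC_iv / D_iv)
  = (50.2/2) / (105/2)
  = 25.1 / 52.5 = 0.4781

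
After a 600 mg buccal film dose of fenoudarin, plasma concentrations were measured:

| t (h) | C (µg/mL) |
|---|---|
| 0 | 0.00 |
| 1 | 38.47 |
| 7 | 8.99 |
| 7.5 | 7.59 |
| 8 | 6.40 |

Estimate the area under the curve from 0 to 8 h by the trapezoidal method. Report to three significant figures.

Trapezoidal AUC_0→8:
  [0→1]: (0.00+38.47)/2 × 1 = 19.235
  [1→7]: (38.47+8.99)/2 × 6 = 142.38
  [7→7.5]: (8.99+7.59)/2 × 0.5 = 4.145
  [7.5→8]: (7.59+6.40)/2 × 0.5 = 3.4975
  Sum = 169.2575 µg/mL·h

AUC = 169 µg/mL·h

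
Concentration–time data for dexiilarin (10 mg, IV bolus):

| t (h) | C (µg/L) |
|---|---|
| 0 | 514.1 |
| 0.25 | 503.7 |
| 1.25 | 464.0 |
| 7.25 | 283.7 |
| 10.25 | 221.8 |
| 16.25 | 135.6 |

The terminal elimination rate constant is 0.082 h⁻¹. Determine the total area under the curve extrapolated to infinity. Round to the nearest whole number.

Trapezoidal AUC_0→16.25:
  [0→0.25]: (514.1+503.7)/2 × 0.25 = 127.225
  [0.25→1.25]: (503.7+464.0)/2 × 1 = 483.85
  [1.25→7.25]: (464.0+283.7)/2 × 6 = 2243.1
  [7.25→10.25]: (283.7+221.8)/2 × 3 = 758.25
  [10.25→16.25]: (221.8+135.6)/2 × 6 = 1072.2
  Sum = 4684.625 µg/L·h
Extrapolated tail: C_last / k_e = 135.6 / 0.082 = 1653.659
AUC_0→∞ = 4684.625 + 1653.659 = 6338.284 µg/L·h

AUC = 6338 µg/L·h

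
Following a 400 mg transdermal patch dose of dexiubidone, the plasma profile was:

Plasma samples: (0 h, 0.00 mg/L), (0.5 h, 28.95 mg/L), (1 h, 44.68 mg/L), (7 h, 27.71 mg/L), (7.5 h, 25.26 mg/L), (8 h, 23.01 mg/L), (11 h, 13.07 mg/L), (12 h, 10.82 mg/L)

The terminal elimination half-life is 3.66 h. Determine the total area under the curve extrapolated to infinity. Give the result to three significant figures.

AUC = 391 mg/L·h

Trapezoidal AUC_0→12:
  [0→0.5]: (0.00+28.95)/2 × 0.5 = 7.2375
  [0.5→1]: (28.95+44.68)/2 × 0.5 = 18.4075
  [1→7]: (44.68+27.71)/2 × 6 = 217.17
  [7→7.5]: (27.71+25.26)/2 × 0.5 = 13.2425
  [7.5→8]: (25.26+23.01)/2 × 0.5 = 12.0675
  [8→11]: (23.01+13.07)/2 × 3 = 54.12
  [11→12]: (13.07+10.82)/2 × 1 = 11.945
  Sum = 334.19 mg/L·h
k_e = ln2 / t½ = 0.693147 / 3.66 = 0.1894 h^-1
Extrapolated tail: C_last / k_e = 10.82 / 0.1894 = 57.128
AUC_0→∞ = 334.19 + 57.128 = 391.318 mg/L·h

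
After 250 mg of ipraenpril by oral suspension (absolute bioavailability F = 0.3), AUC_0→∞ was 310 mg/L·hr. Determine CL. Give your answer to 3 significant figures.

CL = F × Dose / AUC_0→∞
   = 0.3 × 250 / 310 = 0.241935 L/hr

CL = 0.242 L/hr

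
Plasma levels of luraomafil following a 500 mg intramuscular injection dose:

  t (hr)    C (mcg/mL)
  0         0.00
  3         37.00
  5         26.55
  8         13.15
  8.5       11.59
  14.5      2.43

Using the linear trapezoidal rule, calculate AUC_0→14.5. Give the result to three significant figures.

AUC = 227 mcg/mL·hr

Trapezoidal AUC_0→14.5:
  [0→3]: (0.00+37.00)/2 × 3 = 55.5
  [3→5]: (37.00+26.55)/2 × 2 = 63.55
  [5→8]: (26.55+13.15)/2 × 3 = 59.55
  [8→8.5]: (13.15+11.59)/2 × 0.5 = 6.185
  [8.5→14.5]: (11.59+2.43)/2 × 6 = 42.06
  Sum = 226.845 mcg/mL·hr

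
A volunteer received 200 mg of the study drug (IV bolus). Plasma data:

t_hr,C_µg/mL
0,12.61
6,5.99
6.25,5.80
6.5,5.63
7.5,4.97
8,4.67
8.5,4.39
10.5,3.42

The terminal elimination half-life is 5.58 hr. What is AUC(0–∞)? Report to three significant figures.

Trapezoidal AUC_0→10.5:
  [0→6]: (12.61+5.99)/2 × 6 = 55.8
  [6→6.25]: (5.99+5.80)/2 × 0.25 = 1.47375
  [6.25→6.5]: (5.80+5.63)/2 × 0.25 = 1.42875
  [6.5→7.5]: (5.63+4.97)/2 × 1 = 5.3
  [7.5→8]: (4.97+4.67)/2 × 0.5 = 2.41
  [8→8.5]: (4.67+4.39)/2 × 0.5 = 2.265
  [8.5→10.5]: (4.39+3.42)/2 × 2 = 7.81
  Sum = 76.4875 µg/mL·hr
k_e = ln2 / t½ = 0.693147 / 5.58 = 0.1242 hr^-1
Extrapolated tail: C_last / k_e = 3.42 / 0.1242 = 27.536
AUC_0→∞ = 76.4875 + 27.536 = 104.0235 µg/mL·hr

AUC = 104 µg/mL·hr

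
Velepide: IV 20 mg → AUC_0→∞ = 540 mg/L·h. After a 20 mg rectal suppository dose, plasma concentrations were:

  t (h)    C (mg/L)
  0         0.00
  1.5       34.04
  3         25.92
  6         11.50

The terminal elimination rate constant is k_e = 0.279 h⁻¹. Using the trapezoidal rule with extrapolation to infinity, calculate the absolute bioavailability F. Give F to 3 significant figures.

F = 0.311

Trapezoidal AUC_0→6 (rectal suppository):
  [0→1.5]: (0.00+34.04)/2 × 1.5 = 25.53
  [1.5→3]: (34.04+25.92)/2 × 1.5 = 44.97
  [3→6]: (25.92+11.50)/2 × 3 = 56.13
  Sum = 126.63 mg/L·h
Tail: C_last/k_e = 11.50/0.279 = 41.219
AUC_0→∞ (rectal suppository) = 126.63 + 41.219 = 167.849 mg/L·h
F = (AUC_ev/D_ev)/(AUC_iv/D_iv) = (167.849/20)/(540/20) = 8.39245/27 = 0.3108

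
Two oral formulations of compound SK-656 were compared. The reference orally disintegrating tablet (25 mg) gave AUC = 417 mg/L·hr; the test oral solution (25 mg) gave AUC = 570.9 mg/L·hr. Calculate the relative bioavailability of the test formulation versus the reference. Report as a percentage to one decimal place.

F_rel = 136.9%

F_rel = (AUC_test/D_test) / (AUC_ref/D_ref)
      = (570.9/25) / (417/25)
      = 22.836 / 16.68 = 1.3691 = 136.91%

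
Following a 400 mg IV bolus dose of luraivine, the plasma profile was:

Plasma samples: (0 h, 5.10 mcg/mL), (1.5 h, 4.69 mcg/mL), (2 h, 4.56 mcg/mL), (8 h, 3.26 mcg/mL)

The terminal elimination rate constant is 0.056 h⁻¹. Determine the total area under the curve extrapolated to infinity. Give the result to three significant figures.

Trapezoidal AUC_0→8:
  [0→1.5]: (5.10+4.69)/2 × 1.5 = 7.3425
  [1.5→2]: (4.69+4.56)/2 × 0.5 = 2.3125
  [2→8]: (4.56+3.26)/2 × 6 = 23.46
  Sum = 33.115 mcg/mL·h
Extrapolated tail: C_last / k_e = 3.26 / 0.056 = 58.214
AUC_0→∞ = 33.115 + 58.214 = 91.329 mcg/mL·h

AUC = 91.3 mcg/mL·h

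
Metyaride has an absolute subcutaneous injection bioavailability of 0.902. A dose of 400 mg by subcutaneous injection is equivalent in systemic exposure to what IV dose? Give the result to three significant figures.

D_iv = 361 mg

Systemic exposure from an extravascular dose = F × D_ev, so the equivalent IV dose is F × D_ev.
D_iv = F × D_ev = 0.902 × 400 = 360.8 mg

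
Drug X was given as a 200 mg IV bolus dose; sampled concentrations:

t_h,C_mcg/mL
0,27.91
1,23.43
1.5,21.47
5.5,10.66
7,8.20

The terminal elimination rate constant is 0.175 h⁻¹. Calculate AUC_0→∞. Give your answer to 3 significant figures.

Trapezoidal AUC_0→7:
  [0→1]: (27.91+23.43)/2 × 1 = 25.67
  [1→1.5]: (23.43+21.47)/2 × 0.5 = 11.225
  [1.5→5.5]: (21.47+10.66)/2 × 4 = 64.26
  [5.5→7]: (10.66+8.20)/2 × 1.5 = 14.145
  Sum = 115.3 mcg/mL·h
Extrapolated tail: C_last / k_e = 8.20 / 0.175 = 46.857
AUC_0→∞ = 115.3 + 46.857 = 162.157 mcg/mL·h

AUC = 162 mcg/mL·h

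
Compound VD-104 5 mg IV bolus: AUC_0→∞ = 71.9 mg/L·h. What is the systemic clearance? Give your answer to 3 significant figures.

CL = Dose_iv / AUC_0→∞
   = 5 / 71.9 = 0.069541 L/h

CL = 0.0695 L/h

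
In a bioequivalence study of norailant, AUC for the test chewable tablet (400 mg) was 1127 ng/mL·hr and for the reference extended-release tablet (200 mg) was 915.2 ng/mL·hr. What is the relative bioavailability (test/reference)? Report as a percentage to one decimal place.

F_rel = 61.6%

F_rel = (AUC_test/D_test) / (AUC_ref/D_ref)
      = (1127/400) / (915.2/200)
      = 2.8175 / 4.576 = 0.6157 = 61.57%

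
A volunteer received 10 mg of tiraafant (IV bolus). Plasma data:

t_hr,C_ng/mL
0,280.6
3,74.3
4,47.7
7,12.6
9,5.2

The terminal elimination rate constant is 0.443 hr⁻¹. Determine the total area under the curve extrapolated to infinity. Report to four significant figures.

AUC = 713.3 ng/mL·hr

Trapezoidal AUC_0→9:
  [0→3]: (280.6+74.3)/2 × 3 = 532.35
  [3→4]: (74.3+47.7)/2 × 1 = 61.0
  [4→7]: (47.7+12.6)/2 × 3 = 90.45
  [7→9]: (12.6+5.2)/2 × 2 = 17.8
  Sum = 701.6 ng/mL·hr
Extrapolated tail: C_last / k_e = 5.2 / 0.443 = 11.738
AUC_0→∞ = 701.6 + 11.738 = 713.338 ng/mL·hr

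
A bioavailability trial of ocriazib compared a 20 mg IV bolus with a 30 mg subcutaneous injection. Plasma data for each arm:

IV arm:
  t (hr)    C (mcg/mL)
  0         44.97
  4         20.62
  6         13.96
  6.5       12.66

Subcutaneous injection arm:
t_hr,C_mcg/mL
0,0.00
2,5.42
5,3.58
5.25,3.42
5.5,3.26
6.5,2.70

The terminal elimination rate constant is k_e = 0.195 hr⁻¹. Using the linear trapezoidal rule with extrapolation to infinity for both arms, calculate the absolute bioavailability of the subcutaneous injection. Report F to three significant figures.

Trapezoidal AUC_0→6.5 (IV):
  [0→4]: (44.97+20.62)/2 × 4 = 131.18
  [4→6]: (20.62+13.96)/2 × 2 = 34.58
  [6→6.5]: (13.96+12.66)/2 × 0.5 = 6.655
  Sum = 172.415 mcg/mL·hr
IV tail: 12.66/0.195 = 64.923; AUC_iv,0→∞ = 172.415 + 64.923 = 237.338 mcg/mL·hr
Trapezoidal AUC_0→6.5 (subcutaneous injection):
  [0→2]: (0.00+5.42)/2 × 2 = 5.42
  [2→5]: (5.42+3.58)/2 × 3 = 13.5
  [5→5.25]: (3.58+3.42)/2 × 0.25 = 0.875
  [5.25→5.5]: (3.42+3.26)/2 × 0.25 = 0.835
  [5.5→6.5]: (3.26+2.70)/2 × 1 = 2.98
  Sum = 23.61 mcg/mL·hr
subcutaneous injection tail: 2.70/0.195 = 13.846; AUC_ev,0→∞ = 23.61 + 13.846 = 37.456 mcg/mL·hr
F = (AUC_ev/D_ev)/(AUC_iv/D_iv) = (37.456/30)/(237.338/20) = 1.24853/11.8669 = 0.1052

F = 0.105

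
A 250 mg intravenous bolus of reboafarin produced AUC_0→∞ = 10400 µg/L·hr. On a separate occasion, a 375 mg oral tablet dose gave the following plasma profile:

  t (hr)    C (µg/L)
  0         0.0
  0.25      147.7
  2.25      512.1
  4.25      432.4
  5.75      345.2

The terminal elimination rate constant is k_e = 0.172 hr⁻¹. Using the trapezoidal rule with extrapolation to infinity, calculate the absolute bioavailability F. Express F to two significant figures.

Trapezoidal AUC_0→5.75 (oral tablet):
  [0→0.25]: (0.0+147.7)/2 × 0.25 = 18.4625
  [0.25→2.25]: (147.7+512.1)/2 × 2 = 659.8
  [2.25→4.25]: (512.1+432.4)/2 × 2 = 944.5
  [4.25→5.75]: (432.4+345.2)/2 × 1.5 = 583.2
  Sum = 2205.9625 µg/L·hr
Tail: C_last/k_e = 345.2/0.172 = 2006.977
AUC_0→∞ (oral tablet) = 2205.9625 + 2006.977 = 4212.9395 µg/L·hr
F = (AUC_ev/D_ev)/(AUC_iv/D_iv) = (4212.9395/375)/(10400/250) = 11.2345/41.6 = 0.2701

F = 0.27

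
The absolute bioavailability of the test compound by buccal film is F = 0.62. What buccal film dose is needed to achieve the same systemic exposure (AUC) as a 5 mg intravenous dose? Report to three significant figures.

For equal systemic exposure: F × D_ev = D_iv
D_ev = D_iv / F = 5 / 0.62 = 8.06452 mg

D_buccal = 8.06 mg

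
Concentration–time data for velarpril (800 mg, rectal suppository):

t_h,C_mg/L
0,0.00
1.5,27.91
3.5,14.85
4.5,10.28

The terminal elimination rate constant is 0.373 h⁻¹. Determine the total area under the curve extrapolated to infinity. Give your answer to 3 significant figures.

AUC = 104 mg/L·h

Trapezoidal AUC_0→4.5:
  [0→1.5]: (0.00+27.91)/2 × 1.5 = 20.9325
  [1.5→3.5]: (27.91+14.85)/2 × 2 = 42.76
  [3.5→4.5]: (14.85+10.28)/2 × 1 = 12.565
  Sum = 76.2575 mg/L·h
Extrapolated tail: C_last / k_e = 10.28 / 0.373 = 27.560
AUC_0→∞ = 76.2575 + 27.560 = 103.8175 mg/L·h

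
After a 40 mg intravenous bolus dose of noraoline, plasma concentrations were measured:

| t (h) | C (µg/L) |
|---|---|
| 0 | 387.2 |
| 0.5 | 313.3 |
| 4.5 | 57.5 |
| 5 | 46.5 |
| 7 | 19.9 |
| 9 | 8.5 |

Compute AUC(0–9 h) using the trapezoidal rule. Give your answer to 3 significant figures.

Trapezoidal AUC_0→9:
  [0→0.5]: (387.2+313.3)/2 × 0.5 = 175.125
  [0.5→4.5]: (313.3+57.5)/2 × 4 = 741.6
  [4.5→5]: (57.5+46.5)/2 × 0.5 = 26.0
  [5→7]: (46.5+19.9)/2 × 2 = 66.4
  [7→9]: (19.9+8.5)/2 × 2 = 28.4
  Sum = 1037.525 µg/L·h

AUC = 1040 µg/L·h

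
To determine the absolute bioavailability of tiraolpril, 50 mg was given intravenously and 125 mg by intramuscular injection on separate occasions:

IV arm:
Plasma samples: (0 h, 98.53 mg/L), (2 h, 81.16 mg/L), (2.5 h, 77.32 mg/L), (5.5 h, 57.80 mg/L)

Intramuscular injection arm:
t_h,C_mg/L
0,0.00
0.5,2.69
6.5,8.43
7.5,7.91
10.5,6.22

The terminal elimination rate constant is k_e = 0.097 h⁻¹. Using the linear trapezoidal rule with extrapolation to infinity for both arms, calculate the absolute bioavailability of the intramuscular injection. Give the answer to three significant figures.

Trapezoidal AUC_0→5.5 (IV):
  [0→2]: (98.53+81.16)/2 × 2 = 179.69
  [2→2.5]: (81.16+77.32)/2 × 0.5 = 39.62
  [2.5→5.5]: (77.32+57.80)/2 × 3 = 202.68
  Sum = 421.99 mg/L·h
IV tail: 57.80/0.097 = 595.876; AUC_iv,0→∞ = 421.99 + 595.876 = 1017.866 mg/L·h
Trapezoidal AUC_0→10.5 (intramuscular injection):
  [0→0.5]: (0.00+2.69)/2 × 0.5 = 0.6725
  [0.5→6.5]: (2.69+8.43)/2 × 6 = 33.36
  [6.5→7.5]: (8.43+7.91)/2 × 1 = 8.17
  [7.5→10.5]: (7.91+6.22)/2 × 3 = 21.195
  Sum = 63.3975 mg/L·h
intramuscular injection tail: 6.22/0.097 = 64.124; AUC_ev,0→∞ = 63.3975 + 64.124 = 127.5215 mg/L·h
F = (AUC_ev/D_ev)/(AUC_iv/D_iv) = (127.5215/125)/(1017.866/50) = 1.020172/20.35732 = 0.0501

F = 0.0501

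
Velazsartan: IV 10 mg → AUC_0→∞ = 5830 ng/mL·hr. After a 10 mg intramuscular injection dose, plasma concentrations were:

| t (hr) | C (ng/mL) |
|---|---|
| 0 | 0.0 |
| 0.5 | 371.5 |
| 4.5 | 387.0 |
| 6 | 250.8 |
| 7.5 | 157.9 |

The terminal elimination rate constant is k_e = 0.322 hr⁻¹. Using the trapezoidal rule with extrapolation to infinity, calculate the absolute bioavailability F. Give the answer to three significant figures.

F = 0.495

Trapezoidal AUC_0→7.5 (intramuscular injection):
  [0→0.5]: (0.0+371.5)/2 × 0.5 = 92.875
  [0.5→4.5]: (371.5+387.0)/2 × 4 = 1517.0
  [4.5→6]: (387.0+250.8)/2 × 1.5 = 478.35
  [6→7.5]: (250.8+157.9)/2 × 1.5 = 306.525
  Sum = 2394.75 ng/mL·hr
Tail: C_last/k_e = 157.9/0.322 = 490.373
AUC_0→∞ (intramuscular injection) = 2394.75 + 490.373 = 2885.123 ng/mL·hr
F = (AUC_ev/D_ev)/(AUC_iv/D_iv) = (2885.123/10)/(5830/10) = 288.5123/583 = 0.4949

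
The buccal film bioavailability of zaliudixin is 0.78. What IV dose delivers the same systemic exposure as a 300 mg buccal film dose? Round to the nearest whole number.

D_iv = 234 mg

Systemic exposure from an extravascular dose = F × D_ev, so the equivalent IV dose is F × D_ev.
D_iv = F × D_ev = 0.78 × 300 = 234 mg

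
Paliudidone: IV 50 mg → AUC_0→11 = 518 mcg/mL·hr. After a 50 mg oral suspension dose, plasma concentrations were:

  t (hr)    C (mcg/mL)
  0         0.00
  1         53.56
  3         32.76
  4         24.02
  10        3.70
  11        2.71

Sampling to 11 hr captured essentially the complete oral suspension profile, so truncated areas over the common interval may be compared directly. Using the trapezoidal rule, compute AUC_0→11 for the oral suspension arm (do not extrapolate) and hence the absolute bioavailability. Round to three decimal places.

Trapezoidal AUC_0→11 (oral suspension):
  [0→1]: (0.00+53.56)/2 × 1 = 26.78
  [1→3]: (53.56+32.76)/2 × 2 = 86.32
  [3→4]: (32.76+24.02)/2 × 1 = 28.39
  [4→10]: (24.02+3.70)/2 × 6 = 83.16
  [10→11]: (3.70+2.71)/2 × 1 = 3.205
  Sum = 227.855 mcg/mL·hr
F = (AUC_ev/D_ev)/(AUC_iv/D_iv) = (227.855/50)/(518/50) = 4.5571/10.36 = 0.4399

F = 0.440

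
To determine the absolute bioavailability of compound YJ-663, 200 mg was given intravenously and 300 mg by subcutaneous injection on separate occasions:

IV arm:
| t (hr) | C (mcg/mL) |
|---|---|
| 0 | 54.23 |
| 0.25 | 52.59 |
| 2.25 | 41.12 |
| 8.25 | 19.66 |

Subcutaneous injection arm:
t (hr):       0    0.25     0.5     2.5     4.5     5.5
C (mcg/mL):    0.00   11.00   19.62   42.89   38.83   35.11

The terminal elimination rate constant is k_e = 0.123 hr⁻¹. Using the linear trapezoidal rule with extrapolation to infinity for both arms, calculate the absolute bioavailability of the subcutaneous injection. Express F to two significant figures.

Trapezoidal AUC_0→8.25 (IV):
  [0→0.25]: (54.23+52.59)/2 × 0.25 = 13.3525
  [0.25→2.25]: (52.59+41.12)/2 × 2 = 93.71
  [2.25→8.25]: (41.12+19.66)/2 × 6 = 182.34
  Sum = 289.4025 mcg/mL·hr
IV tail: 19.66/0.123 = 159.837; AUC_iv,0→∞ = 289.4025 + 159.837 = 449.2395 mcg/mL·hr
Trapezoidal AUC_0→5.5 (subcutaneous injection):
  [0→0.25]: (0.00+11.00)/2 × 0.25 = 1.375
  [0.25→0.5]: (11.00+19.62)/2 × 0.25 = 3.8275
  [0.5→2.5]: (19.62+42.89)/2 × 2 = 62.51
  [2.5→4.5]: (42.89+38.83)/2 × 2 = 81.72
  [4.5→5.5]: (38.83+35.11)/2 × 1 = 36.97
  Sum = 186.4025 mcg/mL·hr
subcutaneous injection tail: 35.11/0.123 = 285.447; AUC_ev,0→∞ = 186.4025 + 285.447 = 471.8495 mcg/mL·hr
F = (AUC_ev/D_ev)/(AUC_iv/D_iv) = (471.8495/300)/(449.2395/200) = 1.57283/2.2461975 = 0.7002

F = 0.70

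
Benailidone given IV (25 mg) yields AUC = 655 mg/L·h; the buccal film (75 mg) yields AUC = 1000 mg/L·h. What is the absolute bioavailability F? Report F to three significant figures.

F = 0.509

F = (AUC_ev / D_ev) / (AUC_iv / D_iv)
  = (1000/75) / (655/25)
  = 13.3333 / 26.2 = 0.5089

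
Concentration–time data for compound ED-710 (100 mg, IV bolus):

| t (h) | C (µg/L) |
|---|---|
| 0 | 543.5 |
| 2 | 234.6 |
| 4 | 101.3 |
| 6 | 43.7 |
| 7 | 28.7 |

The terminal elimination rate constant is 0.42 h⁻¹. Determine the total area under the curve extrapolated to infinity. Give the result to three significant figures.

AUC = 1360 µg/L·h

Trapezoidal AUC_0→7:
  [0→2]: (543.5+234.6)/2 × 2 = 778.1
  [2→4]: (234.6+101.3)/2 × 2 = 335.9
  [4→6]: (101.3+43.7)/2 × 2 = 145.0
  [6→7]: (43.7+28.7)/2 × 1 = 36.2
  Sum = 1295.2 µg/L·h
Extrapolated tail: C_last / k_e = 28.7 / 0.42 = 68.333
AUC_0→∞ = 1295.2 + 68.333 = 1363.533 µg/L·h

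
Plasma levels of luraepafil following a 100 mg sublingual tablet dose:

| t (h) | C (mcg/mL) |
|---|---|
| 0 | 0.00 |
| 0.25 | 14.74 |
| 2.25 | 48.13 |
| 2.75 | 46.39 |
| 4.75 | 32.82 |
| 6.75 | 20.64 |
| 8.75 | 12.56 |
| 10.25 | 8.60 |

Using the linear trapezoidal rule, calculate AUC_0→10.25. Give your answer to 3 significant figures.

AUC = 270 mcg/mL·h

Trapezoidal AUC_0→10.25:
  [0→0.25]: (0.00+14.74)/2 × 0.25 = 1.8425
  [0.25→2.25]: (14.74+48.13)/2 × 2 = 62.87
  [2.25→2.75]: (48.13+46.39)/2 × 0.5 = 23.63
  [2.75→4.75]: (46.39+32.82)/2 × 2 = 79.21
  [4.75→6.75]: (32.82+20.64)/2 × 2 = 53.46
  [6.75→8.75]: (20.64+12.56)/2 × 2 = 33.2
  [8.75→10.25]: (12.56+8.60)/2 × 1.5 = 15.87
  Sum = 270.0825 mcg/mL·h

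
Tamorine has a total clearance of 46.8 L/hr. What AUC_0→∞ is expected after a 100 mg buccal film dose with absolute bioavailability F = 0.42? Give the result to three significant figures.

AUC_0→∞ = F × Dose / CL
        = 0.42 × 100 / 46.8 = 0.897436 mg/L·hr

AUC = 0.897 mg/L·hr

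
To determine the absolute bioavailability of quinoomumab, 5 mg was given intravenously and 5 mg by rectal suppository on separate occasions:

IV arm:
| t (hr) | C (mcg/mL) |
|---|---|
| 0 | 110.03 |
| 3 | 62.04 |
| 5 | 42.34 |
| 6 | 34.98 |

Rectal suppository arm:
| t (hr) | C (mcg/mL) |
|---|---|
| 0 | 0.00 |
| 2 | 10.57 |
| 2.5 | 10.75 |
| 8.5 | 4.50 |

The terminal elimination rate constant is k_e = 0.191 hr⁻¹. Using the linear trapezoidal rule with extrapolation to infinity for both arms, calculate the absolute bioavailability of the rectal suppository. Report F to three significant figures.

Trapezoidal AUC_0→6 (IV):
  [0→3]: (110.03+62.04)/2 × 3 = 258.105
  [3→5]: (62.04+42.34)/2 × 2 = 104.38
  [5→6]: (42.34+34.98)/2 × 1 = 38.66
  Sum = 401.145 mcg/mL·hr
IV tail: 34.98/0.191 = 183.141; AUC_iv,0→∞ = 401.145 + 183.141 = 584.286 mcg/mL·hr
Trapezoidal AUC_0→8.5 (rectal suppository):
  [0→2]: (0.00+10.57)/2 × 2 = 10.57
  [2→2.5]: (10.57+10.75)/2 × 0.5 = 5.33
  [2.5→8.5]: (10.75+4.50)/2 × 6 = 45.75
  Sum = 61.65 mcg/mL·hr
rectal suppository tail: 4.50/0.191 = 23.560; AUC_ev,0→∞ = 61.65 + 23.560 = 85.21 mcg/mL·hr
F = (AUC_ev/D_ev)/(AUC_iv/D_iv) = (85.21/5)/(584.286/5) = 17.042/116.8572 = 0.1458

F = 0.146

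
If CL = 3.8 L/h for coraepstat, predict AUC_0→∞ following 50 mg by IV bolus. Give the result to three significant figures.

AUC = 13.2 mg/L·h

AUC_0→∞ = Dose_iv / CL
        = 50 / 3.8 = 13.1579 mg/L·h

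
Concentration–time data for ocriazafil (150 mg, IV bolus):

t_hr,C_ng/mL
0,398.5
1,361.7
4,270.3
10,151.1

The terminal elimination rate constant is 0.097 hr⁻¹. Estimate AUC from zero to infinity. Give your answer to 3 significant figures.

AUC = 4150 ng/mL·hr

Trapezoidal AUC_0→10:
  [0→1]: (398.5+361.7)/2 × 1 = 380.1
  [1→4]: (361.7+270.3)/2 × 3 = 948.0
  [4→10]: (270.3+151.1)/2 × 6 = 1264.2
  Sum = 2592.3 ng/mL·hr
Extrapolated tail: C_last / k_e = 151.1 / 0.097 = 1557.732
AUC_0→∞ = 2592.3 + 1557.732 = 4150.032 ng/mL·hr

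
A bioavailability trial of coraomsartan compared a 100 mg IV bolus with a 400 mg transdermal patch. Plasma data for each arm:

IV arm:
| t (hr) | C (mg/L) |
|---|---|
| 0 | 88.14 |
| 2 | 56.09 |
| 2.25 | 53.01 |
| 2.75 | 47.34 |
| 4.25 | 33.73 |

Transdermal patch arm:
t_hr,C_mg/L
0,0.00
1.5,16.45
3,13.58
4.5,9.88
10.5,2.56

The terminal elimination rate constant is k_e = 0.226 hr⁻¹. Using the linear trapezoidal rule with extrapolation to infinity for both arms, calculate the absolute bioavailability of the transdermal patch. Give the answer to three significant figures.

Trapezoidal AUC_0→4.25 (IV):
  [0→2]: (88.14+56.09)/2 × 2 = 144.23
  [2→2.25]: (56.09+53.01)/2 × 0.25 = 13.6375
  [2.25→2.75]: (53.01+47.34)/2 × 0.5 = 25.0875
  [2.75→4.25]: (47.34+33.73)/2 × 1.5 = 60.8025
  Sum = 243.7575 mg/L·hr
IV tail: 33.73/0.226 = 149.248; AUC_iv,0→∞ = 243.7575 + 149.248 = 393.0055 mg/L·hr
Trapezoidal AUC_0→10.5 (transdermal patch):
  [0→1.5]: (0.00+16.45)/2 × 1.5 = 12.3375
  [1.5→3]: (16.45+13.58)/2 × 1.5 = 22.5225
  [3→4.5]: (13.58+9.88)/2 × 1.5 = 17.595
  [4.5→10.5]: (9.88+2.56)/2 × 6 = 37.32
  Sum = 89.775 mg/L·hr
transdermal patch tail: 2.56/0.226 = 11.327; AUC_ev,0→∞ = 89.775 + 11.327 = 101.102 mg/L·hr
F = (AUC_ev/D_ev)/(AUC_iv/D_iv) = (101.102/400)/(393.0055/100) = 0.252755/3.930055 = 0.0643

F = 0.0643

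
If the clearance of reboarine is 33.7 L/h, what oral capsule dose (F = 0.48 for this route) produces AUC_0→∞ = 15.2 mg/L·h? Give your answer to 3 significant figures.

Dose = CL × AUC_0→∞ / F
     = 33.7 × 15.2 / 0.48 = 1067.17 mg

Dose = 1070 mg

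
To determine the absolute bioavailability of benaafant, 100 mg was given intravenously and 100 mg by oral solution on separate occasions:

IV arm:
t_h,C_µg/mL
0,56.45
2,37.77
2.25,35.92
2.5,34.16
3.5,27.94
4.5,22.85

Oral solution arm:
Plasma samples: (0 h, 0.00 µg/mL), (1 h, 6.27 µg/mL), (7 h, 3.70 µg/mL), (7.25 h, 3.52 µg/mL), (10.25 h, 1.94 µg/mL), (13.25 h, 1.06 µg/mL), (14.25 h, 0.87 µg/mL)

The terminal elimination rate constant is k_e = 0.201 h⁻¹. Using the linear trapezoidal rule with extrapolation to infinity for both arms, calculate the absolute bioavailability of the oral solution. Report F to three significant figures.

F = 0.184

Trapezoidal AUC_0→4.5 (IV):
  [0→2]: (56.45+37.77)/2 × 2 = 94.22
  [2→2.25]: (37.77+35.92)/2 × 0.25 = 9.21125
  [2.25→2.5]: (35.92+34.16)/2 × 0.25 = 8.76
  [2.5→3.5]: (34.16+27.94)/2 × 1 = 31.05
  [3.5→4.5]: (27.94+22.85)/2 × 1 = 25.395
  Sum = 168.63625 µg/mL·h
IV tail: 22.85/0.201 = 113.682; AUC_iv,0→∞ = 168.63625 + 113.682 = 282.31825 µg/mL·h
Trapezoidal AUC_0→14.25 (oral solution):
  [0→1]: (0.00+6.27)/2 × 1 = 3.135
  [1→7]: (6.27+3.70)/2 × 6 = 29.91
  [7→7.25]: (3.70+3.52)/2 × 0.25 = 0.9025
  [7.25→10.25]: (3.52+1.94)/2 × 3 = 8.19
  [10.25→13.25]: (1.94+1.06)/2 × 3 = 4.5
  [13.25→14.25]: (1.06+0.87)/2 × 1 = 0.965
  Sum = 47.6025 µg/mL·h
oral solution tail: 0.87/0.201 = 4.328; AUC_ev,0→∞ = 47.6025 + 4.328 = 51.9305 µg/mL·h
F = (AUC_ev/D_ev)/(AUC_iv/D_iv) = (51.9305/100)/(282.31825/100) = 0.519305/2.8231825 = 0.1839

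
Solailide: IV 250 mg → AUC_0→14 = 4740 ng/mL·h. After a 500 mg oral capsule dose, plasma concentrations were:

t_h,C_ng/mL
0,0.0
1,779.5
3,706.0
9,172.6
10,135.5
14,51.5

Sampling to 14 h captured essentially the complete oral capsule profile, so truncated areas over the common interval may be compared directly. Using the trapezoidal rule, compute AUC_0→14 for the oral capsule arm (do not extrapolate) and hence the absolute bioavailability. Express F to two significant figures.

F = 0.53

Trapezoidal AUC_0→14 (oral capsule):
  [0→1]: (0.0+779.5)/2 × 1 = 389.75
  [1→3]: (779.5+706.0)/2 × 2 = 1485.5
  [3→9]: (706.0+172.6)/2 × 6 = 2635.8
  [9→10]: (172.6+135.5)/2 × 1 = 154.05
  [10→14]: (135.5+51.5)/2 × 4 = 374.0
  Sum = 5039.1 ng/mL·h
F = (AUC_ev/D_ev)/(AUC_iv/D_iv) = (5039.1/500)/(4740/250) = 10.0782/18.96 = 0.5316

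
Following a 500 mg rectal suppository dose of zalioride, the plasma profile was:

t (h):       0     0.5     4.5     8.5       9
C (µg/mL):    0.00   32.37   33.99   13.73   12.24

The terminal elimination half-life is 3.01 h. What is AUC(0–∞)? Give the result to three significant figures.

Trapezoidal AUC_0→9:
  [0→0.5]: (0.00+32.37)/2 × 0.5 = 8.0925
  [0.5→4.5]: (32.37+33.99)/2 × 4 = 132.72
  [4.5→8.5]: (33.99+13.73)/2 × 4 = 95.44
  [8.5→9]: (13.73+12.24)/2 × 0.5 = 6.4925
  Sum = 242.745 µg/mL·h
k_e = ln2 / t½ = 0.693147 / 3.01 = 0.2303 h^-1
Extrapolated tail: C_last / k_e = 12.24 / 0.2303 = 53.148
AUC_0→∞ = 242.745 + 53.148 = 295.893 µg/mL·h

AUC = 296 µg/mL·h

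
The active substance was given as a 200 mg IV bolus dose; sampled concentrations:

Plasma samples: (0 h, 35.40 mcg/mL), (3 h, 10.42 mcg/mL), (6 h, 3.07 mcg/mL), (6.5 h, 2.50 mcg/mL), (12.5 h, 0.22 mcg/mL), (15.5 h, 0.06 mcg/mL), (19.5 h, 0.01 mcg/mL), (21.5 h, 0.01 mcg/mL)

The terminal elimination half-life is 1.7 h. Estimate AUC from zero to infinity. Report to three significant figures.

Trapezoidal AUC_0→21.5:
  [0→3]: (35.40+10.42)/2 × 3 = 68.73
  [3→6]: (10.42+3.07)/2 × 3 = 20.235
  [6→6.5]: (3.07+2.50)/2 × 0.5 = 1.3925
  [6.5→12.5]: (2.50+0.22)/2 × 6 = 8.16
  [12.5→15.5]: (0.22+0.06)/2 × 3 = 0.42
  [15.5→19.5]: (0.06+0.01)/2 × 4 = 0.14
  [19.5→21.5]: (0.01+0.01)/2 × 2 = 0.02
  Sum = 99.0975 mcg/mL·h
k_e = ln2 / t½ = 0.693147 / 1.7 = 0.4077 h^-1
Extrapolated tail: C_last / k_e = 0.01 / 0.4077 = 0.025
AUC_0→∞ = 99.0975 + 0.025 = 99.1225 mcg/mL·h

AUC = 99.1 mcg/mL·h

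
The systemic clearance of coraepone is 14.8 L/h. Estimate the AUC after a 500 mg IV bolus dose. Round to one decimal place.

AUC_0→∞ = Dose_iv / CL
        = 500 / 14.8 = 33.7838 mg/L·h

AUC = 33.8 mg/L·h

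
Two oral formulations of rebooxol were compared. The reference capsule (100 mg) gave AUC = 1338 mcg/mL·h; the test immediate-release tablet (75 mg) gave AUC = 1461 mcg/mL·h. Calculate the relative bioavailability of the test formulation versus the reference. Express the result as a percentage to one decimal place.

F_rel = (AUC_test/D_test) / (AUC_ref/D_ref)
      = (1461/75) / (1338/100)
      = 19.48 / 13.38 = 1.4559 = 145.59%

F_rel = 145.6%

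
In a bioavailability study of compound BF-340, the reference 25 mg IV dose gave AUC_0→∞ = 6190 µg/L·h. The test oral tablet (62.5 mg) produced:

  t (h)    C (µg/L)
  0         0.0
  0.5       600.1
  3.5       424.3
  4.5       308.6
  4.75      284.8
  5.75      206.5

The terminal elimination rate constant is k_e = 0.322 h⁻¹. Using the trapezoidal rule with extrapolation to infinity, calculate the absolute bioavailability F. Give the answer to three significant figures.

Trapezoidal AUC_0→5.75 (oral tablet):
  [0→0.5]: (0.0+600.1)/2 × 0.5 = 150.025
  [0.5→3.5]: (600.1+424.3)/2 × 3 = 1536.6
  [3.5→4.5]: (424.3+308.6)/2 × 1 = 366.45
  [4.5→4.75]: (308.6+284.8)/2 × 0.25 = 74.175
  [4.75→5.75]: (284.8+206.5)/2 × 1 = 245.65
  Sum = 2372.9 µg/L·h
Tail: C_last/k_e = 206.5/0.322 = 641.304
AUC_0→∞ (oral tablet) = 2372.9 + 641.304 = 3014.204 µg/L·h
F = (AUC_ev/D_ev)/(AUC_iv/D_iv) = (3014.204/62.5)/(6190/25) = 48.227264/247.6 = 0.1948

F = 0.195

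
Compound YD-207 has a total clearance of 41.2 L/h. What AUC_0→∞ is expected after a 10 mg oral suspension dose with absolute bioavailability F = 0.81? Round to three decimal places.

AUC = 0.197 mg/L·h

AUC_0→∞ = F × Dose / CL
        = 0.81 × 10 / 41.2 = 0.196602 mg/L·h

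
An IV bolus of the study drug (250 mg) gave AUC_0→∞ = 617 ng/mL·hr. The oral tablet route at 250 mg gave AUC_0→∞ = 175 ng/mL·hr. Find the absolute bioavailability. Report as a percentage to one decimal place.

F = 28.4%

F = (AUC_ev / D_ev) / (AUC_iv / D_iv)
  = (175/250) / (617/250)
  = 0.7 / 2.468 = 0.2836
  = 28.36%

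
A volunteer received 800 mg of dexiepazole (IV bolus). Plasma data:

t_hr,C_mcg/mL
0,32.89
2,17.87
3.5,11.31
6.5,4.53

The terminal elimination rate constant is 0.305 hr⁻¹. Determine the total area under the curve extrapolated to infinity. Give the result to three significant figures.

AUC = 111 mcg/mL·hr

Trapezoidal AUC_0→6.5:
  [0→2]: (32.89+17.87)/2 × 2 = 50.76
  [2→3.5]: (17.87+11.31)/2 × 1.5 = 21.885
  [3.5→6.5]: (11.31+4.53)/2 × 3 = 23.76
  Sum = 96.405 mcg/mL·hr
Extrapolated tail: C_last / k_e = 4.53 / 0.305 = 14.852
AUC_0→∞ = 96.405 + 14.852 = 111.257 mcg/mL·hr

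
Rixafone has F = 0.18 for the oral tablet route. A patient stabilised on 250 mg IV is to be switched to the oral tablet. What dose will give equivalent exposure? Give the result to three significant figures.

For equal systemic exposure: F × D_ev = D_iv
D_ev = D_iv / F = 250 / 0.18 = 1388.89 mg

D_oral = 1390 mg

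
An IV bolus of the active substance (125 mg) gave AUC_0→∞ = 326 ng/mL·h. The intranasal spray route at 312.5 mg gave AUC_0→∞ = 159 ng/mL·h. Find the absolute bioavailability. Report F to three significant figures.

F = (AUC_ev / D_ev) / (AUC_iv / D_iv)
  = (159/312.5) / (326/125)
  = 0.5088 / 2.608 = 0.1951

F = 0.195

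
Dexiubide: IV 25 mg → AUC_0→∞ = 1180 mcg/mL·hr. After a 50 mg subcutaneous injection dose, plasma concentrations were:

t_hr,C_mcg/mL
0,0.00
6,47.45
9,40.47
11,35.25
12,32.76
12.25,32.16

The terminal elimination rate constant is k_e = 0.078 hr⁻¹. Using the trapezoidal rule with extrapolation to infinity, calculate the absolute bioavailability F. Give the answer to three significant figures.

F = 0.341

Trapezoidal AUC_0→12.25 (subcutaneous injection):
  [0→6]: (0.00+47.45)/2 × 6 = 142.35
  [6→9]: (47.45+40.47)/2 × 3 = 131.88
  [9→11]: (40.47+35.25)/2 × 2 = 75.72
  [11→12]: (35.25+32.76)/2 × 1 = 34.005
  [12→12.25]: (32.76+32.16)/2 × 0.25 = 8.115
  Sum = 392.07 mcg/mL·hr
Tail: C_last/k_e = 32.16/0.078 = 412.308
AUC_0→∞ (subcutaneous injection) = 392.07 + 412.308 = 804.378 mcg/mL·hr
F = (AUC_ev/D_ev)/(AUC_iv/D_iv) = (804.378/50)/(1180/25) = 16.08756/47.2 = 0.3408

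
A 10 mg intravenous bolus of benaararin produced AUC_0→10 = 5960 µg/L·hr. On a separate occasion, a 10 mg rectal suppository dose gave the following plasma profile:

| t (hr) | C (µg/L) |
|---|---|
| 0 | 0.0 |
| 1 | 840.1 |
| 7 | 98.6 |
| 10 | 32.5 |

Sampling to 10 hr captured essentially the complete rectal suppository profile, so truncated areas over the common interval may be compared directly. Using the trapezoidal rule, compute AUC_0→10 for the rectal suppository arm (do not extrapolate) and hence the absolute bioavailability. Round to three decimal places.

Trapezoidal AUC_0→10 (rectal suppository):
  [0→1]: (0.0+840.1)/2 × 1 = 420.05
  [1→7]: (840.1+98.6)/2 × 6 = 2816.1
  [7→10]: (98.6+32.5)/2 × 3 = 196.65
  Sum = 3432.8 µg/L·hr
F = (AUC_ev/D_ev)/(AUC_iv/D_iv) = (3432.8/10)/(5960/10) = 343.28/596 = 0.5760

F = 0.576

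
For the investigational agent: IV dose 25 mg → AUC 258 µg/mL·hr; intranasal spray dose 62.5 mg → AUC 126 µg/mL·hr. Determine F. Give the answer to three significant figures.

F = 0.195

F = (AUC_ev / D_ev) / (AUC_iv / D_iv)
  = (126/62.5) / (258/25)
  = 2.016 / 10.32 = 0.1953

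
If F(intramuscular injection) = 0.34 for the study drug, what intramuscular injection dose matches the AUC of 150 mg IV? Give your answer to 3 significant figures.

For equal systemic exposure: F × D_ev = D_iv
D_ev = D_iv / F = 150 / 0.34 = 441.176 mg

D_intramuscular = 441 mg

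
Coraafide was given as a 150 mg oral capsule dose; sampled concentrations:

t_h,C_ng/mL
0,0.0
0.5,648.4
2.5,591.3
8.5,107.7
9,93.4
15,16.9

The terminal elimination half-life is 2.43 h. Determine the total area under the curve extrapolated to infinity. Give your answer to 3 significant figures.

AUC = 3940 ng/mL·h

Trapezoidal AUC_0→15:
  [0→0.5]: (0.0+648.4)/2 × 0.5 = 162.1
  [0.5→2.5]: (648.4+591.3)/2 × 2 = 1239.7
  [2.5→8.5]: (591.3+107.7)/2 × 6 = 2097.0
  [8.5→9]: (107.7+93.4)/2 × 0.5 = 50.275
  [9→15]: (93.4+16.9)/2 × 6 = 330.9
  Sum = 3879.975 ng/mL·h
k_e = ln2 / t½ = 0.693147 / 2.43 = 0.2852 h^-1
Extrapolated tail: C_last / k_e = 16.9 / 0.2852 = 59.257
AUC_0→∞ = 3879.975 + 59.257 = 3939.232 ng/mL·h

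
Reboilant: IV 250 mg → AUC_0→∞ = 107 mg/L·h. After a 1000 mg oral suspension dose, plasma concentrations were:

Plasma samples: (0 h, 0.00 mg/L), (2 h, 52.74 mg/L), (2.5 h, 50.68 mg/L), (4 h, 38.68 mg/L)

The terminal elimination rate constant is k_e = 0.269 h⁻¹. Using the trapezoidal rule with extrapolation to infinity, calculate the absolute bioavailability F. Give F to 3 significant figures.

Trapezoidal AUC_0→4 (oral suspension):
  [0→2]: (0.00+52.74)/2 × 2 = 52.74
  [2→2.5]: (52.74+50.68)/2 × 0.5 = 25.855
  [2.5→4]: (50.68+38.68)/2 × 1.5 = 67.02
  Sum = 145.615 mg/L·h
Tail: C_last/k_e = 38.68/0.269 = 143.792
AUC_0→∞ (oral suspension) = 145.615 + 143.792 = 289.407 mg/L·h
F = (AUC_ev/D_ev)/(AUC_iv/D_iv) = (289.407/1000)/(107/250) = 0.289407/0.428 = 0.6762

F = 0.676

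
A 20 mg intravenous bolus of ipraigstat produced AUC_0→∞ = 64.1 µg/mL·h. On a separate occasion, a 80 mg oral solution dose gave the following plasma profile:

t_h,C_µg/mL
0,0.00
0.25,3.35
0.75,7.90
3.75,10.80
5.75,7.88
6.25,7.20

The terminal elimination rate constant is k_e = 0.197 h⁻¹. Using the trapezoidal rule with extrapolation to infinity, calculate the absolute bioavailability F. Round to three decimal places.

F = 0.352

Trapezoidal AUC_0→6.25 (oral solution):
  [0→0.25]: (0.00+3.35)/2 × 0.25 = 0.41875
  [0.25→0.75]: (3.35+7.90)/2 × 0.5 = 2.8125
  [0.75→3.75]: (7.90+10.80)/2 × 3 = 28.05
  [3.75→5.75]: (10.80+7.88)/2 × 2 = 18.68
  [5.75→6.25]: (7.88+7.20)/2 × 0.5 = 3.77
  Sum = 53.73125 µg/mL·h
Tail: C_last/k_e = 7.20/0.197 = 36.548
AUC_0→∞ (oral solution) = 53.73125 + 36.548 = 90.27925 µg/mL·h
F = (AUC_ev/D_ev)/(AUC_iv/D_iv) = (90.27925/80)/(64.1/20) = 1.12849/3.205 = 0.3521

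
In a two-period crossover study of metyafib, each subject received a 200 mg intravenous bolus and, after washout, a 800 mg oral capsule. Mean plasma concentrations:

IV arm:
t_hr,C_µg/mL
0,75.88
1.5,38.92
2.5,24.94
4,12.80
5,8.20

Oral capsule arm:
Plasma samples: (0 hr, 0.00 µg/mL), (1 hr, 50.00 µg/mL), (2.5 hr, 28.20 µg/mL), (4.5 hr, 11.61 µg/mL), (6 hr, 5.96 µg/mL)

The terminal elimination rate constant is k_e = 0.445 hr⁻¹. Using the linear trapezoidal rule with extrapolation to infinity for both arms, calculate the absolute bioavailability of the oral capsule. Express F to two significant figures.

Trapezoidal AUC_0→5 (IV):
  [0→1.5]: (75.88+38.92)/2 × 1.5 = 86.1
  [1.5→2.5]: (38.92+24.94)/2 × 1 = 31.93
  [2.5→4]: (24.94+12.80)/2 × 1.5 = 28.305
  [4→5]: (12.80+8.20)/2 × 1 = 10.5
  Sum = 156.835 µg/mL·hr
IV tail: 8.20/0.445 = 18.427; AUC_iv,0→∞ = 156.835 + 18.427 = 175.262 µg/mL·hr
Trapezoidal AUC_0→6 (oral capsule):
  [0→1]: (0.00+50.00)/2 × 1 = 25.0
  [1→2.5]: (50.00+28.20)/2 × 1.5 = 58.65
  [2.5→4.5]: (28.20+11.61)/2 × 2 = 39.81
  [4.5→6]: (11.61+5.96)/2 × 1.5 = 13.1775
  Sum = 136.6375 µg/mL·hr
oral capsule tail: 5.96/0.445 = 13.393; AUC_ev,0→∞ = 136.6375 + 13.393 = 150.0305 µg/mL·hr
F = (AUC_ev/D_ev)/(AUC_iv/D_iv) = (150.0305/800)/(175.262/200) = 0.187538/0.87631 = 0.2140

F = 0.21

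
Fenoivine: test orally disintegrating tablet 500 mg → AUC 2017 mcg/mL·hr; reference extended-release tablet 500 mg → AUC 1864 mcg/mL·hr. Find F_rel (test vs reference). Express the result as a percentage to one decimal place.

F_rel = (AUC_test/D_test) / (AUC_ref/D_ref)
      = (2017/500) / (1864/500)
      = 4.034 / 3.728 = 1.0821 = 108.21%

F_rel = 108.2%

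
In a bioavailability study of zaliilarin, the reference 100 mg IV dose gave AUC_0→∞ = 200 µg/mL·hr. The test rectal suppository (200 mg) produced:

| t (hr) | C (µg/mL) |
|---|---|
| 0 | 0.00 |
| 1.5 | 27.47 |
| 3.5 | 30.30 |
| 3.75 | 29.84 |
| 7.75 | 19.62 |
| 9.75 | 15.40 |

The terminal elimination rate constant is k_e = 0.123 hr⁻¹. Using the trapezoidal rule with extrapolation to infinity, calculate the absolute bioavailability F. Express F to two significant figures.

Trapezoidal AUC_0→9.75 (rectal suppository):
  [0→1.5]: (0.00+27.47)/2 × 1.5 = 20.6025
  [1.5→3.5]: (27.47+30.30)/2 × 2 = 57.77
  [3.5→3.75]: (30.30+29.84)/2 × 0.25 = 7.5175
  [3.75→7.75]: (29.84+19.62)/2 × 4 = 98.92
  [7.75→9.75]: (19.62+15.40)/2 × 2 = 35.02
  Sum = 219.83 µg/mL·hr
Tail: C_last/k_e = 15.40/0.123 = 125.203
AUC_0→∞ (rectal suppository) = 219.83 + 125.203 = 345.033 µg/mL·hr
F = (AUC_ev/D_ev)/(AUC_iv/D_iv) = (345.033/200)/(200/100) = 1.725165/2 = 0.8626

F = 0.86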